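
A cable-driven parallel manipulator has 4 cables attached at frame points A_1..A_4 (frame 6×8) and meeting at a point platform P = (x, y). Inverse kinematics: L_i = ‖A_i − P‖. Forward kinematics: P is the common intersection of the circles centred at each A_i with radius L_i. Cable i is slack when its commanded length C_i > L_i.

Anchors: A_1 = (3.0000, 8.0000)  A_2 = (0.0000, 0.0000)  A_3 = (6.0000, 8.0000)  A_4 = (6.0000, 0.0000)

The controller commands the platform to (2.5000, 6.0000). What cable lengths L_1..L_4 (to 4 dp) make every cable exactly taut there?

cable 1: Δx=0.5000, Δy=2.0000; L_1 = √(Δx²+Δy²) = 2.0616
cable 2: Δx=-2.5000, Δy=-6.0000; L_2 = √(Δx²+Δy²) = 6.5000
cable 3: Δx=3.5000, Δy=2.0000; L_3 = √(Δx²+Δy²) = 4.0311
cable 4: Δx=3.5000, Δy=-6.0000; L_4 = √(Δx²+Δy²) = 6.9462

(2.0616, 6.5000, 4.0311, 6.9462)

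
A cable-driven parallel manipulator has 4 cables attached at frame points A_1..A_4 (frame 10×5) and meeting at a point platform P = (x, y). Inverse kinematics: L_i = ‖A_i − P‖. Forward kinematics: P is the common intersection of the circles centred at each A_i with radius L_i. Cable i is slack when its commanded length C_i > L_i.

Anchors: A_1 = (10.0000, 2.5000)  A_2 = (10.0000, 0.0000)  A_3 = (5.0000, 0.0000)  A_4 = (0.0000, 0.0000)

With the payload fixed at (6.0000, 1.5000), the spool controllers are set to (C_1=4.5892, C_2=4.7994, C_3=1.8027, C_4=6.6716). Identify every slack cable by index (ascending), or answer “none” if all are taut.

i=1: geometric 4.1231 vs commanded 4.5892 ⇒ slack
i=2: geometric 4.2720 vs commanded 4.7994 ⇒ slack
i=3: geometric 1.8028 vs commanded 1.8027 ⇒ taut
i=4: geometric 6.1847 vs commanded 6.6716 ⇒ slack

1, 2, 4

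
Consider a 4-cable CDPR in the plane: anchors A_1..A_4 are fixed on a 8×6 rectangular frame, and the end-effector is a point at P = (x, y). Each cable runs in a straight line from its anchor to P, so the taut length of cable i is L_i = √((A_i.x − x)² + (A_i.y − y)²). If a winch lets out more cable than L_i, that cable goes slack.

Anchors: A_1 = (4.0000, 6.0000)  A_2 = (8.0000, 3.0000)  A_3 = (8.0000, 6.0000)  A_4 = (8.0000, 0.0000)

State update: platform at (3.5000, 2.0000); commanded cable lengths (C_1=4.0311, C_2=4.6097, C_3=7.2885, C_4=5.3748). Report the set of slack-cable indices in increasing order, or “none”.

cable 1: L_1 = ‖A_1−P‖ = 4.0311;  C_1 = 4.0311 → taut
cable 2: L_2 = ‖A_2−P‖ = 4.6098;  C_2 = 4.6097 → taut
cable 3: L_3 = ‖A_3−P‖ = 6.0208;  C_3 = 7.2885 → slack
cable 4: L_4 = ‖A_4−P‖ = 4.9244;  C_4 = 5.3748 → slack

3, 4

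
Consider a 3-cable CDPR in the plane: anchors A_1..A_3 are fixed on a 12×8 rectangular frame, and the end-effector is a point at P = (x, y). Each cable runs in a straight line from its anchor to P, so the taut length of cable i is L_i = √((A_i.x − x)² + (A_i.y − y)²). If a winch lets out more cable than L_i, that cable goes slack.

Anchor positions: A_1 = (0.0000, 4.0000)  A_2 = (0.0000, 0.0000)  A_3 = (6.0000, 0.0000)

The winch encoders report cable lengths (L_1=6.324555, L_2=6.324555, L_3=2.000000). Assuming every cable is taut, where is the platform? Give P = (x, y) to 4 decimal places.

(6.0000, 2.0000)

expand ‖A_i−P‖²=L_i² and subtract eq 1 (q_i ≔ ‖A_i‖²−L_i²)
q_1 = 0.0000+16.0000−40.0000 = -24.0000
eq1−eq2 → [0.0000  8.0000]·P = 16.0000
eq1−eq3 → [-12.0000  8.0000]·P = -56.0000
2×2 solve → P = (6.0000, 2.0000)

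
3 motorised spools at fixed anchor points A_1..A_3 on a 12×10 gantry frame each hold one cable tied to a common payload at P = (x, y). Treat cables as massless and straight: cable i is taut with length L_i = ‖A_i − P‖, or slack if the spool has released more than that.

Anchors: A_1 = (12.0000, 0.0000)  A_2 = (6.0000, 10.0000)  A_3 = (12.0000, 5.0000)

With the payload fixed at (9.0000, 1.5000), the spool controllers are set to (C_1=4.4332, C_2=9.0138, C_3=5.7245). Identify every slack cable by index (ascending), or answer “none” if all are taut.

1, 3

cable 1: L_1 = ‖A_1−P‖ = 3.3541;  C_1 = 4.4332 → slack
cable 2: L_2 = ‖A_2−P‖ = 9.0139;  C_2 = 9.0138 → taut
cable 3: L_3 = ‖A_3−P‖ = 4.6098;  C_3 = 5.7245 → slack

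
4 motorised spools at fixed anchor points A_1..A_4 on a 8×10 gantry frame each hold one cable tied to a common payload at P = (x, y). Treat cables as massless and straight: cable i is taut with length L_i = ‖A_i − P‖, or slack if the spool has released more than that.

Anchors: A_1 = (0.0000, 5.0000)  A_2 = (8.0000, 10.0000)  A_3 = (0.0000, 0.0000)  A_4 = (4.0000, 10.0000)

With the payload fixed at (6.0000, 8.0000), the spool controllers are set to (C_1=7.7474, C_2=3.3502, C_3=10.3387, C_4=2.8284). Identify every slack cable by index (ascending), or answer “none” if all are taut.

1, 2, 3

cable 1: √((-6.0000)²+(-3.0000)²)=6.7082, C_1=7.7474: slack
cable 2: √((2.0000)²+(2.0000)²)=2.8284, C_2=3.3502: slack
cable 3: √((-6.0000)²+(-8.0000)²)=10.0000, C_3=10.3387: slack
cable 4: √((-2.0000)²+(2.0000)²)=2.8284, C_4=2.8284: taut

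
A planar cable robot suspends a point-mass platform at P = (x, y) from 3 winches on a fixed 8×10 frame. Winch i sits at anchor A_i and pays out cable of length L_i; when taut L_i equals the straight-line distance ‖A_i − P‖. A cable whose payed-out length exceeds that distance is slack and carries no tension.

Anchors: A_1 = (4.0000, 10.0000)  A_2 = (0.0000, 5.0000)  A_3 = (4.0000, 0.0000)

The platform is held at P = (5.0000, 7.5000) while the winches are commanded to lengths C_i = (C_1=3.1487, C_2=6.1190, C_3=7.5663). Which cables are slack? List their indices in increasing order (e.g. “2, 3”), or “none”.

i=1: geometric 2.6926 vs commanded 3.1487 ⇒ slack
i=2: geometric 5.5902 vs commanded 6.1190 ⇒ slack
i=3: geometric 7.5664 vs commanded 7.5663 ⇒ taut

1, 2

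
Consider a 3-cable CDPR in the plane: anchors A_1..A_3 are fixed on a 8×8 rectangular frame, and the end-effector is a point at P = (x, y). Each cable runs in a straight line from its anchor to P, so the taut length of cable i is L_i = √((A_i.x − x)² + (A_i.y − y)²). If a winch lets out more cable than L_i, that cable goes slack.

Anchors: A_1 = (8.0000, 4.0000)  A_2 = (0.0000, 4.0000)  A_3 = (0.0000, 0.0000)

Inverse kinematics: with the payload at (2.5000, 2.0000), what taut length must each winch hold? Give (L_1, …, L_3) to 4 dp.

L_1: Δ = A_1−P = (5.5000, 2.0000) → ‖Δ‖ = √34.2500 = 5.8523
L_2: Δ = A_2−P = (-2.5000, 2.0000) → ‖Δ‖ = √10.2500 = 3.2016
L_3: Δ = A_3−P = (-2.5000, -2.0000) → ‖Δ‖ = √10.2500 = 3.2016

(5.8523, 3.2016, 3.2016)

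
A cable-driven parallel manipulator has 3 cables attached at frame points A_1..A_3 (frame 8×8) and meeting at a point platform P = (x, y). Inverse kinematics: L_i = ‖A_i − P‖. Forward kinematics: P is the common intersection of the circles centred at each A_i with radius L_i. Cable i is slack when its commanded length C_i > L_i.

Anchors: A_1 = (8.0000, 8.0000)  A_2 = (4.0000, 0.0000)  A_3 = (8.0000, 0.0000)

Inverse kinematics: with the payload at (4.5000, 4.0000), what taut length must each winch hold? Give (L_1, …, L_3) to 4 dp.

L_1: Δ = A_1−P = (3.5000, 4.0000) → ‖Δ‖ = √28.2500 = 5.3151
L_2: Δ = A_2−P = (-0.5000, -4.0000) → ‖Δ‖ = √16.2500 = 4.0311
L_3: Δ = A_3−P = (3.5000, -4.0000) → ‖Δ‖ = √28.2500 = 5.3151

(5.3151, 4.0311, 5.3151)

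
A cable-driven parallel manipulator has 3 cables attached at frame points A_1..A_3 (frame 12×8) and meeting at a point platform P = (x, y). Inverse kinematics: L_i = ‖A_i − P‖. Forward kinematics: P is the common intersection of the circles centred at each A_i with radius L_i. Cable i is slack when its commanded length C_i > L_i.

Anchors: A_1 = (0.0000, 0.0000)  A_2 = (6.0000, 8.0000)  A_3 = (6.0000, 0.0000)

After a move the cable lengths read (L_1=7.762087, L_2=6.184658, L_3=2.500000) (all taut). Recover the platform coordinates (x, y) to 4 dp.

(7.5000, 2.0000)

each cable: (A_i−P)·(A_i−P) = L_i²; let k_i = ‖A_i‖²−L_i²
k_1 = 0.0000+0.0000−60.2500 = -60.2500
row 1: -12.0000x − 16.0000y = -122.0000  (k_2=61.7500)
row 2: -12.0000x + 0.0000y = -90.0000  (k_3=29.7500)
Cramer on rows 1–2 → x = 7.5000, y = 2.0000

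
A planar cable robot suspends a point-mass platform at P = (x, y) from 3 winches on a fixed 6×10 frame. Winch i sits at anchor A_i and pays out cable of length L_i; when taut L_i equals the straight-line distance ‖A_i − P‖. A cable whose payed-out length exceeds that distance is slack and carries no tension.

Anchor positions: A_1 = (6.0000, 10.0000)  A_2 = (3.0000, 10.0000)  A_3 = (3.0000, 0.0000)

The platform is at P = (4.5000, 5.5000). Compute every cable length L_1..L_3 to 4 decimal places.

(4.7434, 4.7434, 5.7009)

L_1 = √((6.0000−4.5000)² + (10.0000−5.5000)²) = 4.7434
L_2 = √((3.0000−4.5000)² + (10.0000−5.5000)²) = 4.7434
L_3 = √((3.0000−4.5000)² + (0.0000−5.5000)²) = 5.7009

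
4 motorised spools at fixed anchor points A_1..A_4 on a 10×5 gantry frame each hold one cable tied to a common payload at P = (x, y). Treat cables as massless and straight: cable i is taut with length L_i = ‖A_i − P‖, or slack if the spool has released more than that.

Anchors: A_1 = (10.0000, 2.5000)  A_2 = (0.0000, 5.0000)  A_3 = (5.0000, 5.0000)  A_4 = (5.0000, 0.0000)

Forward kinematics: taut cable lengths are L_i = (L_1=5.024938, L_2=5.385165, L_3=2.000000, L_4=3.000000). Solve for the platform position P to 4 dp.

(5.0000, 3.0000)

each cable: (A_i−P)·(A_i−P) = L_i²; let c_i = ‖A_i‖²−L_i²
c_1 = 100.0000+6.2500−25.2500 = 81.0000
row 1: 20.0000x − 5.0000y = 85.0000  (c_2=-4.0000)
row 2: 10.0000x − 5.0000y = 35.0000  (c_3=46.0000)
row 3: 10.0000x + 5.0000y = 65.0000  (c_4=16.0000)
Cramer on rows 1–2 → x = 5.0000, y = 3.0000
check cable 4: ‖A_4−P‖² = 9.0000 ≈ L_4² = 9.0000 ✓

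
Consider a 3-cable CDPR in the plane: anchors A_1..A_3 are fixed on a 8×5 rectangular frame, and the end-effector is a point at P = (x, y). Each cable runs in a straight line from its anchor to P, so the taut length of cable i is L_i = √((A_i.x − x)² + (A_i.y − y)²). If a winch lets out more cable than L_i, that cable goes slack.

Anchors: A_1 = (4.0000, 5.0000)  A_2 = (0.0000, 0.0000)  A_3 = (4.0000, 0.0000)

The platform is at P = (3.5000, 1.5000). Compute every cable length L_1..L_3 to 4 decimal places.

cable 1: Δx=0.5000, Δy=3.5000; L_1 = √(Δx²+Δy²) = 3.5355
cable 2: Δx=-3.5000, Δy=-1.5000; L_2 = √(Δx²+Δy²) = 3.8079
cable 3: Δx=0.5000, Δy=-1.5000; L_3 = √(Δx²+Δy²) = 1.5811

(3.5355, 3.8079, 1.5811)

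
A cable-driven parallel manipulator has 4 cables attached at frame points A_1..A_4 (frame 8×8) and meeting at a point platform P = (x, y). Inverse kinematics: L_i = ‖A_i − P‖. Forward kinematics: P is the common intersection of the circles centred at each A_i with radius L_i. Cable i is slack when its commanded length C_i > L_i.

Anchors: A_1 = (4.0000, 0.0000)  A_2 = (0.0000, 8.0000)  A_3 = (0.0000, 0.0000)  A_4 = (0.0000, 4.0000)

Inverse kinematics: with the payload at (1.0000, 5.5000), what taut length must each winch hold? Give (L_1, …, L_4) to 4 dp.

L_1 = √((4.0000−1.0000)² + (0.0000−5.5000)²) = 6.2650
L_2 = √((0.0000−1.0000)² + (8.0000−5.5000)²) = 2.6926
L_3 = √((0.0000−1.0000)² + (0.0000−5.5000)²) = 5.5902
L_4 = √((0.0000−1.0000)² + (4.0000−5.5000)²) = 1.8028

(6.2650, 2.6926, 5.5902, 1.8028)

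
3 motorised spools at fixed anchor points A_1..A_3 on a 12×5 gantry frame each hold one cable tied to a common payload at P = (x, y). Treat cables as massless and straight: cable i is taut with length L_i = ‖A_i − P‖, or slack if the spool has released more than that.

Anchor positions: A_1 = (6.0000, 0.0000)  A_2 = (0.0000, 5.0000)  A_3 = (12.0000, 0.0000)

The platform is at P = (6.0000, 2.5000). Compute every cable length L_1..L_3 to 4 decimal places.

(2.5000, 6.5000, 6.5000)

L_1: Δ = A_1−P = (0.0000, -2.5000) → ‖Δ‖ = √6.2500 = 2.5000
L_2: Δ = A_2−P = (-6.0000, 2.5000) → ‖Δ‖ = √42.2500 = 6.5000
L_3: Δ = A_3−P = (6.0000, -2.5000) → ‖Δ‖ = √42.2500 = 6.5000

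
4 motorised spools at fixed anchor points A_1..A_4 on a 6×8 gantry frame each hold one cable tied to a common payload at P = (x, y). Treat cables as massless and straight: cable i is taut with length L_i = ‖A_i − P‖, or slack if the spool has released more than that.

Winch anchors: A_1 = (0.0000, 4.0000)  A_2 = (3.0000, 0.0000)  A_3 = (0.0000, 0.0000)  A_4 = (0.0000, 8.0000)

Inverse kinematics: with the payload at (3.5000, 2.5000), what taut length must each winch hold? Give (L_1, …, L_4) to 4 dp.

(3.8079, 2.5495, 4.3012, 6.5192)

L_1: Δ = A_1−P = (-3.5000, 1.5000) → ‖Δ‖ = √14.5000 = 3.8079
L_2: Δ = A_2−P = (-0.5000, -2.5000) → ‖Δ‖ = √6.5000 = 2.5495
L_3: Δ = A_3−P = (-3.5000, -2.5000) → ‖Δ‖ = √18.5000 = 4.3012
L_4: Δ = A_4−P = (-3.5000, 5.5000) → ‖Δ‖ = √42.5000 = 6.5192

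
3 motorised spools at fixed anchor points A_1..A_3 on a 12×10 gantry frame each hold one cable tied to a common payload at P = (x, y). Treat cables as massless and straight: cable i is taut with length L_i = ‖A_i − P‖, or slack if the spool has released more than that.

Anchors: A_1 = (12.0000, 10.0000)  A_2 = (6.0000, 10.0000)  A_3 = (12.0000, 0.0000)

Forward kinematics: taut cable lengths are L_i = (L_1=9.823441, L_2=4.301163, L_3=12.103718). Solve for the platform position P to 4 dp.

(2.5000, 7.5000)

circle eqns → linear via eq_j − eq_1; set q_j = A_j·A_j − L_j²
q_1 = 144.0000+100.0000−96.5000 = 147.5000
12.0000·x + 0.0000·y = q_1−q_2 = 30.0000
0.0000·x + 20.0000·y = q_1−q_3 = 150.0000
solve first two rows → x=2.5000, y=7.5000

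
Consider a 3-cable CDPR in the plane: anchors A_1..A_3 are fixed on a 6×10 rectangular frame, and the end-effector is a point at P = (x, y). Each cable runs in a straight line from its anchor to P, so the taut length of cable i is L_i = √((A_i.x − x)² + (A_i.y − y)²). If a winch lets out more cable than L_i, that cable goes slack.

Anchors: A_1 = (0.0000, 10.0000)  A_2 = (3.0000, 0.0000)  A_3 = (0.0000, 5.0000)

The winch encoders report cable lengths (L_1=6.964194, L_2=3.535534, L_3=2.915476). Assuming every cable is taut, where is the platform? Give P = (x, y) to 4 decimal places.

each cable: (A_i−P)·(A_i−P) = L_i²; let q_i = ‖A_i‖²−L_i²
q_1 = 0.0000+100.0000−48.5000 = 51.5000
row 1: -6.0000x + 20.0000y = 55.0000  (q_2=-3.5000)
row 2: 0.0000x + 10.0000y = 35.0000  (q_3=16.5000)
Cramer on rows 1–2 → x = 2.5000, y = 3.5000

(2.5000, 3.5000)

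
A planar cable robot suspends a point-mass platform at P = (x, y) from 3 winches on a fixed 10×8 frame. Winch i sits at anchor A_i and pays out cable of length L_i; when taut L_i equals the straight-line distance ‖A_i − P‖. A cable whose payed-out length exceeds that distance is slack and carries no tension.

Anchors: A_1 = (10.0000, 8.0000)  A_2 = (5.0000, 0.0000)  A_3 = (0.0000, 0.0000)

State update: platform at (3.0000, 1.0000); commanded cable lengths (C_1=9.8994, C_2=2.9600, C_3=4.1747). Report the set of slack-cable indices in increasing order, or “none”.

i=1: geometric 9.8995 vs commanded 9.8994 ⇒ taut
i=2: geometric 2.2361 vs commanded 2.9600 ⇒ slack
i=3: geometric 3.1623 vs commanded 4.1747 ⇒ slack

2, 3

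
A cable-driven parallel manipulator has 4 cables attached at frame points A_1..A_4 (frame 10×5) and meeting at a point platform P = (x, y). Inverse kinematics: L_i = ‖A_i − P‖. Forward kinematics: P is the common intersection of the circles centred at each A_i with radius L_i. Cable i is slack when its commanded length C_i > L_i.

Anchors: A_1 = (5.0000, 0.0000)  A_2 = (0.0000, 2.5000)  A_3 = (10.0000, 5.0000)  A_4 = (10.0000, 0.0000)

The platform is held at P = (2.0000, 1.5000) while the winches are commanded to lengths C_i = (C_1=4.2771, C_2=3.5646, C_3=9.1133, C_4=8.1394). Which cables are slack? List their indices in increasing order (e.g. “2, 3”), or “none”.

cable 1: L_1 = ‖A_1−P‖ = 3.3541;  C_1 = 4.2771 → slack
cable 2: L_2 = ‖A_2−P‖ = 2.2361;  C_2 = 3.5646 → slack
cable 3: L_3 = ‖A_3−P‖ = 8.7321;  C_3 = 9.1133 → slack
cable 4: L_4 = ‖A_4−P‖ = 8.1394;  C_4 = 8.1394 → taut

1, 2, 3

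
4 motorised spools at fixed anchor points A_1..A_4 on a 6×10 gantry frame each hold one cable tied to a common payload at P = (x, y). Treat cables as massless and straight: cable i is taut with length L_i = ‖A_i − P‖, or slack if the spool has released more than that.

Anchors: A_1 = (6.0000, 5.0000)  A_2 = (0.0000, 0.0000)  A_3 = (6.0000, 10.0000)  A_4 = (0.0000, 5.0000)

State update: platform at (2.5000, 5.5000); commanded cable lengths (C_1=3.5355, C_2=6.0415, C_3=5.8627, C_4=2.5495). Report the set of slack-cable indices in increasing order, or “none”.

cable 1: L_1 = ‖A_1−P‖ = 3.5355;  C_1 = 3.5355 → taut
cable 2: L_2 = ‖A_2−P‖ = 6.0415;  C_2 = 6.0415 → taut
cable 3: L_3 = ‖A_3−P‖ = 5.7009;  C_3 = 5.8627 → slack
cable 4: L_4 = ‖A_4−P‖ = 2.5495;  C_4 = 2.5495 → taut

3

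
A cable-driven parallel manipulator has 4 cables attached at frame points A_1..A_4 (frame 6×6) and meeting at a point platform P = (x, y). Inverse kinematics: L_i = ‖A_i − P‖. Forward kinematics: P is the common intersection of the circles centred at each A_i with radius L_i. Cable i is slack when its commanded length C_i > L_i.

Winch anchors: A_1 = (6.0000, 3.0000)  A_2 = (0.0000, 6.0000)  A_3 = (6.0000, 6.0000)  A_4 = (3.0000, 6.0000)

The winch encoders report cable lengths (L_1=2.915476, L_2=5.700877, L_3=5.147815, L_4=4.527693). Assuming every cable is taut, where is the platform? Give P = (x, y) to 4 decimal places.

expand ‖A_i−P‖²=L_i² and subtract eq 1 (c_i ≔ ‖A_i‖²−L_i²)
c_1 = 36.0000+9.0000−8.5000 = 36.5000
eq1−eq2 → [12.0000  -6.0000]·P = 33.0000
eq1−eq3 → [0.0000  -6.0000]·P = -9.0000
eq1−eq4 → [6.0000  -6.0000]·P = 12.0000
2×2 solve → P = (3.5000, 1.5000)
check cable 4: ‖A_4−P‖² = 20.5000 ≈ L_4² = 20.5000 ✓

(3.5000, 1.5000)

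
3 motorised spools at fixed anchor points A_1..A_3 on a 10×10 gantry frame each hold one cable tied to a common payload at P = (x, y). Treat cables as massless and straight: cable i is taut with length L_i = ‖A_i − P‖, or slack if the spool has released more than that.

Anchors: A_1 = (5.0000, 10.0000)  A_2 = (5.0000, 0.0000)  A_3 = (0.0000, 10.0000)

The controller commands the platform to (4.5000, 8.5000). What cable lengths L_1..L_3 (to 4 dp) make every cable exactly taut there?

(1.5811, 8.5147, 4.7434)

L_1 = √((5.0000−4.5000)² + (10.0000−8.5000)²) = 1.5811
L_2 = √((5.0000−4.5000)² + (0.0000−8.5000)²) = 8.5147
L_3 = √((0.0000−4.5000)² + (10.0000−8.5000)²) = 4.7434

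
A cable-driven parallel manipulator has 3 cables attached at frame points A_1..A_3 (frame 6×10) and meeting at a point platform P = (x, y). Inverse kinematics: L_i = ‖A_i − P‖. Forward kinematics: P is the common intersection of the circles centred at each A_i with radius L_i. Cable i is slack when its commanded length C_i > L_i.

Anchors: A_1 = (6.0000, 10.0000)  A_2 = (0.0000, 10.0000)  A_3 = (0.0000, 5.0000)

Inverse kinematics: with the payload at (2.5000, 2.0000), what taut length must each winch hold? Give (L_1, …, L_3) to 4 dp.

(8.7321, 8.3815, 3.9051)

cable 1: Δx=3.5000, Δy=8.0000; L_1 = √(Δx²+Δy²) = 8.7321
cable 2: Δx=-2.5000, Δy=8.0000; L_2 = √(Δx²+Δy²) = 8.3815
cable 3: Δx=-2.5000, Δy=3.0000; L_3 = √(Δx²+Δy²) = 3.9051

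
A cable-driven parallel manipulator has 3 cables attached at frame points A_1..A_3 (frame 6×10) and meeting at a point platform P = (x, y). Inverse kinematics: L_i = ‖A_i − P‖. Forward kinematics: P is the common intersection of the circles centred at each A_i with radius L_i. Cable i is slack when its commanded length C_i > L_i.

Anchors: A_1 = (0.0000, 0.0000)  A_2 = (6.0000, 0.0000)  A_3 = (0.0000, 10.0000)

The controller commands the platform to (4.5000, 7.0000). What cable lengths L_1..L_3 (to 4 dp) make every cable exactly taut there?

(8.3217, 7.1589, 5.4083)

cable 1: Δx=-4.5000, Δy=-7.0000; L_1 = √(Δx²+Δy²) = 8.3217
cable 2: Δx=1.5000, Δy=-7.0000; L_2 = √(Δx²+Δy²) = 7.1589
cable 3: Δx=-4.5000, Δy=3.0000; L_3 = √(Δx²+Δy²) = 5.4083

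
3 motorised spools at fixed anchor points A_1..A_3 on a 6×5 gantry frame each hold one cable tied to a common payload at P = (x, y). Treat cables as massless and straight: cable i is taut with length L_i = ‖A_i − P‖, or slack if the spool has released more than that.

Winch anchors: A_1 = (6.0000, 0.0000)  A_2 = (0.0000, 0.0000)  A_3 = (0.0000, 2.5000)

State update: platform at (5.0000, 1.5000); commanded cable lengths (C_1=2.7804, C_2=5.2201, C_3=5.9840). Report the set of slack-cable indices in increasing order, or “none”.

cable 1: √((1.0000)²+(-1.5000)²)=1.8028, C_1=2.7804: slack
cable 2: √((-5.0000)²+(-1.5000)²)=5.2202, C_2=5.2201: taut
cable 3: √((-5.0000)²+(1.0000)²)=5.0990, C_3=5.9840: slack

1, 3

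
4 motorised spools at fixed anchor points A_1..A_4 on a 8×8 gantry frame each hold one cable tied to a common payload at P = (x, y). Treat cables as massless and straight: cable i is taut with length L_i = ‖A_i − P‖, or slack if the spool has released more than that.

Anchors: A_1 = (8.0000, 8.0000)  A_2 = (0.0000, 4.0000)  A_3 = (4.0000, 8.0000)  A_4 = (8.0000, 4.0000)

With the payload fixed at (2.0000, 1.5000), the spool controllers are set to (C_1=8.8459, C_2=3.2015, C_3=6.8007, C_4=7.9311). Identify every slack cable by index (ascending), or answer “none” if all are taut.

i=1: geometric 8.8459 vs commanded 8.8459 ⇒ taut
i=2: geometric 3.2016 vs commanded 3.2015 ⇒ taut
i=3: geometric 6.8007 vs commanded 6.8007 ⇒ taut
i=4: geometric 6.5000 vs commanded 7.9311 ⇒ slack

4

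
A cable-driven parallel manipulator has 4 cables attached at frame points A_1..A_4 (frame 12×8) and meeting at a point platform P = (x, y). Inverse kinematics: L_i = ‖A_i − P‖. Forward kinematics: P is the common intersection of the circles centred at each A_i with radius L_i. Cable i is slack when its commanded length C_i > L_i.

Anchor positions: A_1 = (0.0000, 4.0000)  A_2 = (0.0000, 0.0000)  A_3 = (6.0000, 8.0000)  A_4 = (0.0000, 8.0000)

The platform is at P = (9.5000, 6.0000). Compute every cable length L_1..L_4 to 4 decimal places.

L_1: Δ = A_1−P = (-9.5000, -2.0000) → ‖Δ‖ = √94.2500 = 9.7082
L_2: Δ = A_2−P = (-9.5000, -6.0000) → ‖Δ‖ = √126.2500 = 11.2361
L_3: Δ = A_3−P = (-3.5000, 2.0000) → ‖Δ‖ = √16.2500 = 4.0311
L_4: Δ = A_4−P = (-9.5000, 2.0000) → ‖Δ‖ = √94.2500 = 9.7082

(9.7082, 11.2361, 4.0311, 9.7082)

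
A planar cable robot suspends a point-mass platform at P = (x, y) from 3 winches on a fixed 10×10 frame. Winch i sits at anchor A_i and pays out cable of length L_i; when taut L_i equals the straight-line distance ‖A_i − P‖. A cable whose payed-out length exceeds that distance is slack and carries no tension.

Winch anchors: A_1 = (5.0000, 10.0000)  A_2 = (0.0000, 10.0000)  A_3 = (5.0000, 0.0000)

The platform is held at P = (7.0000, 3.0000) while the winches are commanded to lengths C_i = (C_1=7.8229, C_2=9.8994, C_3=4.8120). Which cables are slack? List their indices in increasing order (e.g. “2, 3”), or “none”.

1, 3

cable 1: L_1 = ‖A_1−P‖ = 7.2801;  C_1 = 7.8229 → slack
cable 2: L_2 = ‖A_2−P‖ = 9.8995;  C_2 = 9.8994 → taut
cable 3: L_3 = ‖A_3−P‖ = 3.6056;  C_3 = 4.8120 → slack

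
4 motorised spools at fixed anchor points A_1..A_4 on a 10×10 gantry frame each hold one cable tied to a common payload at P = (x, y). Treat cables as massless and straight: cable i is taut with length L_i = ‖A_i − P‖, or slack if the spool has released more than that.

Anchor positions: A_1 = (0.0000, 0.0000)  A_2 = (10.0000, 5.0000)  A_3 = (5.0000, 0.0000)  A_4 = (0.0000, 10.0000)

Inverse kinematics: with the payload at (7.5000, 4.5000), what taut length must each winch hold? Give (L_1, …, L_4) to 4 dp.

L_1: Δ = A_1−P = (-7.5000, -4.5000) → ‖Δ‖ = √76.5000 = 8.7464
L_2: Δ = A_2−P = (2.5000, 0.5000) → ‖Δ‖ = √6.5000 = 2.5495
L_3: Δ = A_3−P = (-2.5000, -4.5000) → ‖Δ‖ = √26.5000 = 5.1478
L_4: Δ = A_4−P = (-7.5000, 5.5000) → ‖Δ‖ = √86.5000 = 9.3005

(8.7464, 2.5495, 5.1478, 9.3005)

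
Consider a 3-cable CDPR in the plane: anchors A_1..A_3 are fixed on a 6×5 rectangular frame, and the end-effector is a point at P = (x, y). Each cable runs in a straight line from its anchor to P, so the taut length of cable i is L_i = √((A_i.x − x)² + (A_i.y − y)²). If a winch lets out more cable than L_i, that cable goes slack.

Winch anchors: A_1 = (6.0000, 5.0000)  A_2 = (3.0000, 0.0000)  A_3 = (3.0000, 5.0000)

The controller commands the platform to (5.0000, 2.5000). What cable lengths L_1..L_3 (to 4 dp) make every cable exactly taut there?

cable 1: Δx=1.0000, Δy=2.5000; L_1 = √(Δx²+Δy²) = 2.6926
cable 2: Δx=-2.0000, Δy=-2.5000; L_2 = √(Δx²+Δy²) = 3.2016
cable 3: Δx=-2.0000, Δy=2.5000; L_3 = √(Δx²+Δy²) = 3.2016

(2.6926, 3.2016, 3.2016)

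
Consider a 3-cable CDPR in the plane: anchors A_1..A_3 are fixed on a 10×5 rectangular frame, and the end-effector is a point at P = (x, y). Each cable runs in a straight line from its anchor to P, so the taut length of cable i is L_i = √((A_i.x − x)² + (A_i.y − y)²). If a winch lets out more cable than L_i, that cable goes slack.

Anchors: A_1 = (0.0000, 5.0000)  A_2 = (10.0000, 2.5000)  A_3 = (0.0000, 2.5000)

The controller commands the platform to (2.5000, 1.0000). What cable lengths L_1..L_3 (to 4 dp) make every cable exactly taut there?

(4.7170, 7.6485, 2.9155)

L_1 = √((0.0000−2.5000)² + (5.0000−1.0000)²) = 4.7170
L_2 = √((10.0000−2.5000)² + (2.5000−1.0000)²) = 7.6485
L_3 = √((0.0000−2.5000)² + (2.5000−1.0000)²) = 2.9155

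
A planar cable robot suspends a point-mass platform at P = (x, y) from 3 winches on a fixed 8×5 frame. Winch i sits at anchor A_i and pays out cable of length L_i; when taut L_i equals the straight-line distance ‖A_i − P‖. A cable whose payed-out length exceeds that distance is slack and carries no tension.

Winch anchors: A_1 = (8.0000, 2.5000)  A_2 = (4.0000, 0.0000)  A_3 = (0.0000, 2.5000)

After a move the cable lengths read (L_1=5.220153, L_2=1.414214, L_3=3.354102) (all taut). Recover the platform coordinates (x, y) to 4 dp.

circle eqns → linear via eq_j − eq_1; set c_j = A_j·A_j − L_j²
c_1 = 64.0000+6.2500−27.2500 = 43.0000
8.0000·x + 5.0000·y = c_1−c_2 = 29.0000
16.0000·x + 0.0000·y = c_1−c_3 = 48.0000
solve first two rows → x=3.0000, y=1.0000

(3.0000, 1.0000)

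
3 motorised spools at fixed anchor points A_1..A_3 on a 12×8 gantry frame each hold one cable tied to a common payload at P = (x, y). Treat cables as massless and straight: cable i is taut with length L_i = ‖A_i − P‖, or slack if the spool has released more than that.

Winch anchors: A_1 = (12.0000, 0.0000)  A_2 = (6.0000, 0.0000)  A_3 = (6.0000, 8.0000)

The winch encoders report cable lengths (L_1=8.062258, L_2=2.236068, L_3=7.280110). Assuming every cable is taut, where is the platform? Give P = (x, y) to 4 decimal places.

(4.0000, 1.0000)

circle eqns → linear via eq_j − eq_1; set q_j = A_j·A_j − L_j²
q_1 = 144.0000+0.0000−65.0000 = 79.0000
12.0000·x + 0.0000·y = q_1−q_2 = 48.0000
12.0000·x − 16.0000·y = q_1−q_3 = 32.0000
solve first two rows → x=4.0000, y=1.0000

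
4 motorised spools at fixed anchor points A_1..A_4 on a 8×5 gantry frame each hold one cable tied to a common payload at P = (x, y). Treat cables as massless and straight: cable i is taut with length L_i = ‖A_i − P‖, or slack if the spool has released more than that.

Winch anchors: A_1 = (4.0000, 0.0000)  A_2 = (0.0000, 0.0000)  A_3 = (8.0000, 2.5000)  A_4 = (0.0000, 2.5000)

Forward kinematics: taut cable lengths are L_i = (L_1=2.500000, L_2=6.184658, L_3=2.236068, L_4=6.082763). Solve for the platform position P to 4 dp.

(6.0000, 1.5000)

each cable: (A_i−P)·(A_i−P) = L_i²; let c_i = ‖A_i‖²−L_i²
c_1 = 16.0000+0.0000−6.2500 = 9.7500
row 1: 8.0000x + 0.0000y = 48.0000  (c_2=-38.2500)
row 2: -8.0000x − 5.0000y = -55.5000  (c_3=65.2500)
row 3: 8.0000x − 5.0000y = 40.5000  (c_4=-30.7500)
Cramer on rows 1–2 → x = 6.0000, y = 1.5000
check cable 4: ‖A_4−P‖² = 37.0000 ≈ L_4² = 37.0000 ✓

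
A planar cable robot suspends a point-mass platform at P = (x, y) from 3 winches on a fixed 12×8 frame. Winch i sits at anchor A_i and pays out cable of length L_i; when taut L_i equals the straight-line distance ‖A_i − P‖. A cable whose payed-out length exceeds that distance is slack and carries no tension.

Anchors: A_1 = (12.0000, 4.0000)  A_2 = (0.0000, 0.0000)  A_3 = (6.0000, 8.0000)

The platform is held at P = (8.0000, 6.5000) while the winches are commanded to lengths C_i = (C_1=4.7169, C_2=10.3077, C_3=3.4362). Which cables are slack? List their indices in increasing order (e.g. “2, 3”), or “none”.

3

i=1: geometric 4.7170 vs commanded 4.7169 ⇒ taut
i=2: geometric 10.3078 vs commanded 10.3077 ⇒ taut
i=3: geometric 2.5000 vs commanded 3.4362 ⇒ slack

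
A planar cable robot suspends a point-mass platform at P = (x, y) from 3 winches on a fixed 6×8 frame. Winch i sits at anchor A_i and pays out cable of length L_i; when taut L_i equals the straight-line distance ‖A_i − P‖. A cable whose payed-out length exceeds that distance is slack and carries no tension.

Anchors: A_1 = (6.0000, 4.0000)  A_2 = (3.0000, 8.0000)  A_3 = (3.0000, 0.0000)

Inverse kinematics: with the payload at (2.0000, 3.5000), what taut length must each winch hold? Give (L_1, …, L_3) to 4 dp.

(4.0311, 4.6098, 3.6401)

cable 1: Δx=4.0000, Δy=0.5000; L_1 = √(Δx²+Δy²) = 4.0311
cable 2: Δx=1.0000, Δy=4.5000; L_2 = √(Δx²+Δy²) = 4.6098
cable 3: Δx=1.0000, Δy=-3.5000; L_3 = √(Δx²+Δy²) = 3.6401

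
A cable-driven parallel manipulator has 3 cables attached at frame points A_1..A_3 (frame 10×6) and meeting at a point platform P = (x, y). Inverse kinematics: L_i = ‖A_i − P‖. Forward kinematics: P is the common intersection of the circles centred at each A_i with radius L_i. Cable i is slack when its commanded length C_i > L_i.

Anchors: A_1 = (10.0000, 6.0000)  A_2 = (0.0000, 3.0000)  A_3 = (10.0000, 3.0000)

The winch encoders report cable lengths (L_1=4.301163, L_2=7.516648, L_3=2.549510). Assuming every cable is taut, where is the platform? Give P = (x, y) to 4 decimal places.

(7.5000, 2.5000)

expand ‖A_i−P‖²=L_i² and subtract eq 1 (q_i ≔ ‖A_i‖²−L_i²)
q_1 = 100.0000+36.0000−18.5000 = 117.5000
eq1−eq2 → [20.0000  6.0000]·P = 165.0000
eq1−eq3 → [0.0000  6.0000]·P = 15.0000
2×2 solve → P = (7.5000, 2.5000)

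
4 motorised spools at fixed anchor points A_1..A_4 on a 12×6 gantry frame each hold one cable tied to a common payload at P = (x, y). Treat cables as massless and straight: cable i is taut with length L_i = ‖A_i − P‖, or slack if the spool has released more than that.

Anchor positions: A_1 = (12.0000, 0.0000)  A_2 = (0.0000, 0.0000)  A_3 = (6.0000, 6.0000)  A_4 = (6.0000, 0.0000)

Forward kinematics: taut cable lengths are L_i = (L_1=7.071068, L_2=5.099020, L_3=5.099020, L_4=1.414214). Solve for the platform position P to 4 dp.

(5.0000, 1.0000)

each cable: (A_i−P)·(A_i−P) = L_i²; let c_i = ‖A_i‖²−L_i²
c_1 = 144.0000+0.0000−50.0000 = 94.0000
row 1: 24.0000x + 0.0000y = 120.0000  (c_2=-26.0000)
row 2: 12.0000x − 12.0000y = 48.0000  (c_3=46.0000)
row 3: 12.0000x + 0.0000y = 60.0000  (c_4=34.0000)
Cramer on rows 1–2 → x = 5.0000, y = 1.0000
check cable 4: ‖A_4−P‖² = 2.0000 ≈ L_4² = 2.0000 ✓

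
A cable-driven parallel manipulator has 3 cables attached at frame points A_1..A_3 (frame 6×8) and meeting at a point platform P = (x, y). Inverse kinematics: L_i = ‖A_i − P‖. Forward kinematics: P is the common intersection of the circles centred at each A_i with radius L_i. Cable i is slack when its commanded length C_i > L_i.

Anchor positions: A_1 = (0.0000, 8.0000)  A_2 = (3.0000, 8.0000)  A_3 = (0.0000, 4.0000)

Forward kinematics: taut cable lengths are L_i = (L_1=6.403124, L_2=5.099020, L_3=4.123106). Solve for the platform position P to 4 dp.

(4.0000, 3.0000)

each cable: (A_i−P)·(A_i−P) = L_i²; let q_i = ‖A_i‖²−L_i²
q_1 = 0.0000+64.0000−41.0000 = 23.0000
row 1: -6.0000x + 0.0000y = -24.0000  (q_2=47.0000)
row 2: 0.0000x + 8.0000y = 24.0000  (q_3=-1.0000)
Cramer on rows 1–2 → x = 4.0000, y = 3.0000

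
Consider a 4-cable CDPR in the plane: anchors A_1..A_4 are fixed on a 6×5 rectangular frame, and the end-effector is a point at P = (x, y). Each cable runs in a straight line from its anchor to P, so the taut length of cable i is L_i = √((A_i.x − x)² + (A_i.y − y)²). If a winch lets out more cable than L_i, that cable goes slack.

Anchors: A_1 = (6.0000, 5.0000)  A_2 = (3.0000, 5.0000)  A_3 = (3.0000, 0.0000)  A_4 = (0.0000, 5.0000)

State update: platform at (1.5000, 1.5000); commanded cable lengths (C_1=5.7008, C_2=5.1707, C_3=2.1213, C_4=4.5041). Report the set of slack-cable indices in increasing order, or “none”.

2, 4

cable 1: L_1 = ‖A_1−P‖ = 5.7009;  C_1 = 5.7008 → taut
cable 2: L_2 = ‖A_2−P‖ = 3.8079;  C_2 = 5.1707 → slack
cable 3: L_3 = ‖A_3−P‖ = 2.1213;  C_3 = 2.1213 → taut
cable 4: L_4 = ‖A_4−P‖ = 3.8079;  C_4 = 4.5041 → slack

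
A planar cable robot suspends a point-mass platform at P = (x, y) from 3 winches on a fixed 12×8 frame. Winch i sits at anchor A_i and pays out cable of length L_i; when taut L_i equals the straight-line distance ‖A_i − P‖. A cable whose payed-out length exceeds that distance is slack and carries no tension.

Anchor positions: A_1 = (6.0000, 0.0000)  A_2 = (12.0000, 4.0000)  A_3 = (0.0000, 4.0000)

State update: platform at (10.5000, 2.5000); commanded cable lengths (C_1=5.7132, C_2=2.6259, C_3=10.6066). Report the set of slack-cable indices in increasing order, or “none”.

cable 1: L_1 = ‖A_1−P‖ = 5.1478;  C_1 = 5.7132 → slack
cable 2: L_2 = ‖A_2−P‖ = 2.1213;  C_2 = 2.6259 → slack
cable 3: L_3 = ‖A_3−P‖ = 10.6066;  C_3 = 10.6066 → taut

1, 2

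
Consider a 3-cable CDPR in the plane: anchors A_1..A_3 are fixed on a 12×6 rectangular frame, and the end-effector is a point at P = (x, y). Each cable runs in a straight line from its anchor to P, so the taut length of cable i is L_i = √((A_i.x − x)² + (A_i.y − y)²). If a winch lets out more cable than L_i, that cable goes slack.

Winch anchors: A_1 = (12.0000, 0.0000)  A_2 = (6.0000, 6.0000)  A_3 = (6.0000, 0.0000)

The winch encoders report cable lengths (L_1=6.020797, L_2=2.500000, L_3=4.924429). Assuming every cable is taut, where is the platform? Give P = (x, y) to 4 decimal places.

each cable: (A_i−P)·(A_i−P) = L_i²; let q_i = ‖A_i‖²−L_i²
q_1 = 144.0000+0.0000−36.2500 = 107.7500
row 1: 12.0000x − 12.0000y = 42.0000  (q_2=65.7500)
row 2: 12.0000x + 0.0000y = 96.0000  (q_3=11.7500)
Cramer on rows 1–2 → x = 8.0000, y = 4.5000

(8.0000, 4.5000)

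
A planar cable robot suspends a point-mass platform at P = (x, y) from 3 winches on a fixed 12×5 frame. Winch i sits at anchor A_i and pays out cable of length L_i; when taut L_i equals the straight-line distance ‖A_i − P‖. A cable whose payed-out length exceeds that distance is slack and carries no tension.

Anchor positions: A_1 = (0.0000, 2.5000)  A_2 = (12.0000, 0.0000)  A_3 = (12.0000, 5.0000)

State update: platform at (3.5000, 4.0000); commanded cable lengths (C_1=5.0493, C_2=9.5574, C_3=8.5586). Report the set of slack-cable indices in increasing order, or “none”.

1, 2

cable 1: √((-3.5000)²+(-1.5000)²)=3.8079, C_1=5.0493: slack
cable 2: √((8.5000)²+(-4.0000)²)=9.3941, C_2=9.5574: slack
cable 3: √((8.5000)²+(1.0000)²)=8.5586, C_3=8.5586: taut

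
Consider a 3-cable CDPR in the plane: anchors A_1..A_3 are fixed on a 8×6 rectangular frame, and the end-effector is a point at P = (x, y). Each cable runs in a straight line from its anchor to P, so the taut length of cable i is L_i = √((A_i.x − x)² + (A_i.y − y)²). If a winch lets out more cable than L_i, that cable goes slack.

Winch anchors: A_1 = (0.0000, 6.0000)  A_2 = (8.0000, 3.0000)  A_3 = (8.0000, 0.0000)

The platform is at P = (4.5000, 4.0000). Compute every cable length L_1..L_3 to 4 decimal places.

cable 1: Δx=-4.5000, Δy=2.0000; L_1 = √(Δx²+Δy²) = 4.9244
cable 2: Δx=3.5000, Δy=-1.0000; L_2 = √(Δx²+Δy²) = 3.6401
cable 3: Δx=3.5000, Δy=-4.0000; L_3 = √(Δx²+Δy²) = 5.3151

(4.9244, 3.6401, 5.3151)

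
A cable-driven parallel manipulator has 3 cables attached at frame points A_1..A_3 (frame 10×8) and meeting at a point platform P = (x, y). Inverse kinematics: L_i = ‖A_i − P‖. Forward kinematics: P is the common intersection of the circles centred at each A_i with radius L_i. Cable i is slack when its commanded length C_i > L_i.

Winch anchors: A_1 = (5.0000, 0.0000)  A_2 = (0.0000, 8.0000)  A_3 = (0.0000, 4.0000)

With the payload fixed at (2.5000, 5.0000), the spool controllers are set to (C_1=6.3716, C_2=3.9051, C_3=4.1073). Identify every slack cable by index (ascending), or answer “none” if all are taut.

i=1: geometric 5.5902 vs commanded 6.3716 ⇒ slack
i=2: geometric 3.9051 vs commanded 3.9051 ⇒ taut
i=3: geometric 2.6926 vs commanded 4.1073 ⇒ slack

1, 3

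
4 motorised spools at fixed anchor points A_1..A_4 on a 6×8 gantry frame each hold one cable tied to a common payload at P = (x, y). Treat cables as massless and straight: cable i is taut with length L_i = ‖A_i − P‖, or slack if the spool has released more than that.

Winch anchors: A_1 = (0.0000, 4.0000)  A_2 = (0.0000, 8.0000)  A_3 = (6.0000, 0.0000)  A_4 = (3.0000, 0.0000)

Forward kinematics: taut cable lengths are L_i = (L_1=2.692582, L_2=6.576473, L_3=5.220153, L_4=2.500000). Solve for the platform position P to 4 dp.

circle eqns → linear via eq_j − eq_1; set q_j = A_j·A_j − L_j²
q_1 = 0.0000+16.0000−7.2500 = 8.7500
0.0000·x − 8.0000·y = q_1−q_2 = -12.0000
-12.0000·x + 8.0000·y = q_1−q_3 = 0.0000
-6.0000·x + 8.0000·y = q_1−q_4 = 6.0000
solve first two rows → x=1.0000, y=1.5000
check cable 4: ‖A_4−P‖² = 6.2500 ≈ L_4² = 6.2500 ✓

(1.0000, 1.5000)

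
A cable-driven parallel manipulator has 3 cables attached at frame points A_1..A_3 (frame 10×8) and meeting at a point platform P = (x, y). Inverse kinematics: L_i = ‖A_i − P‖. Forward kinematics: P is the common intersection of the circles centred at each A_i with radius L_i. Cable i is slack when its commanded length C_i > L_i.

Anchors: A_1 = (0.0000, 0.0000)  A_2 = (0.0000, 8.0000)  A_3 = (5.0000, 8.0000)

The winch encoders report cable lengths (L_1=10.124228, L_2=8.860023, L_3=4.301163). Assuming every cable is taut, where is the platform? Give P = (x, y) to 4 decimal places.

each cable: (A_i−P)·(A_i−P) = L_i²; let q_i = ‖A_i‖²−L_i²
q_1 = 0.0000+0.0000−102.5000 = -102.5000
row 1: 0.0000x − 16.0000y = -88.0000  (q_2=-14.5000)
row 2: -10.0000x − 16.0000y = -173.0000  (q_3=70.5000)
Cramer on rows 1–2 → x = 8.5000, y = 5.5000

(8.5000, 5.5000)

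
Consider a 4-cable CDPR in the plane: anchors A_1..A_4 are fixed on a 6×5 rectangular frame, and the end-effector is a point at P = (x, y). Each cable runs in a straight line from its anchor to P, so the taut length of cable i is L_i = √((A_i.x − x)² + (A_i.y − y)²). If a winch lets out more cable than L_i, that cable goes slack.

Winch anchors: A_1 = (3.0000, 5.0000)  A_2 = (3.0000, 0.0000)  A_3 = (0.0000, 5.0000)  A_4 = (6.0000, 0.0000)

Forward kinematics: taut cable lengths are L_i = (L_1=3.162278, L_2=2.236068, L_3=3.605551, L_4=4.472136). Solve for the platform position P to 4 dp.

circle eqns → linear via eq_j − eq_1; set q_j = A_j·A_j − L_j²
q_1 = 9.0000+25.0000−10.0000 = 24.0000
0.0000·x + 10.0000·y = q_1−q_2 = 20.0000
6.0000·x + 0.0000·y = q_1−q_3 = 12.0000
-6.0000·x + 10.0000·y = q_1−q_4 = 8.0000
solve first two rows → x=2.0000, y=2.0000
check cable 4: ‖A_4−P‖² = 20.0000 ≈ L_4² = 20.0000 ✓

(2.0000, 2.0000)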